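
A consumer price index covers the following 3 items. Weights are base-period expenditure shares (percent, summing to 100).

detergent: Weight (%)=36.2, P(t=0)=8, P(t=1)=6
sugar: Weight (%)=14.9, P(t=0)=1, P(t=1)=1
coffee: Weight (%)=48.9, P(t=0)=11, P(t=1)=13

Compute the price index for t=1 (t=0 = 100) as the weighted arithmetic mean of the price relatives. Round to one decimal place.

99.8

detergent: 36.2 × (6/8) = 36.2 × 0.750000 = 27.1500
sugar: 14.9 × (1/1) = 14.9 × 1.000000 = 14.9000
coffee: 48.9 × (13/11) = 48.9 × 1.181818 = 57.7909
Index = Σ wᵢ·(p₁ᵢ/p₀ᵢ) = 27.1500 + 14.9000 + 57.7909 = 99.8409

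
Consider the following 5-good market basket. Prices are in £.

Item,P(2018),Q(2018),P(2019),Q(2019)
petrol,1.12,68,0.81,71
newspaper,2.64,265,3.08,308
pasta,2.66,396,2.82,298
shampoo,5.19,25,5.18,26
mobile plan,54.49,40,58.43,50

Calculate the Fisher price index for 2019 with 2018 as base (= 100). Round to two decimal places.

Laspeyres component (base-period weights):
ΣP(2019)Q(2018) = 0.81×68 + 3.08×265 + 2.82×396 + 5.18×25 + 58.43×40 = 55.08 + 816.2 + 1116.72 + 129.5 + 2337.2 = 4454.7
ΣP(2018)Q(2018) = 1.12×68 + 2.64×265 + 2.66×396 + 5.19×25 + 54.49×40 = 76.16 + 699.6 + 1053.36 + 129.75 + 2179.6 = 4138.47
L = 4454.7 / 4138.47 × 100 = 107.6412
Paasche component (current-period weights):
ΣP(2019)Q(2019) = 0.81×71 + 3.08×308 + 2.82×298 + 5.18×26 + 58.43×50 = 57.51 + 948.64 + 840.36 + 134.68 + 2921.5 = 4902.69
ΣP(2018)Q(2019) = 1.12×71 + 2.64×308 + 2.66×298 + 5.19×26 + 54.49×50 = 79.52 + 813.12 + 792.68 + 134.94 + 2724.5 = 4544.76
P = 4902.69 / 4544.76 × 100 = 107.8757
Fisher = √(L × P) = √(107.6412 × 107.8757) = 107.7584

107.76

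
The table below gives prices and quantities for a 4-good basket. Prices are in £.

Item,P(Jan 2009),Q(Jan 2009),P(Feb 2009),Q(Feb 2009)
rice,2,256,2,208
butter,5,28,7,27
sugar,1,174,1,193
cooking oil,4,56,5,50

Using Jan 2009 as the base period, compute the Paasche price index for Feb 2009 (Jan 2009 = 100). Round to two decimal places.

111.02

Paasche price index uses current-period quantities as weights.
ΣP(Feb 2009)·Q(Feb 2009) = 2×208 + 7×27 + 1×193 + 5×50 = 416 + 189 + 193 + 250 = 1048
ΣP(Jan 2009)·Q(Feb 2009) = 2×208 + 5×27 + 1×193 + 4×50 = 416 + 135 + 193 + 200 = 944
Index = 1048 / 944 × 100 = 111.0169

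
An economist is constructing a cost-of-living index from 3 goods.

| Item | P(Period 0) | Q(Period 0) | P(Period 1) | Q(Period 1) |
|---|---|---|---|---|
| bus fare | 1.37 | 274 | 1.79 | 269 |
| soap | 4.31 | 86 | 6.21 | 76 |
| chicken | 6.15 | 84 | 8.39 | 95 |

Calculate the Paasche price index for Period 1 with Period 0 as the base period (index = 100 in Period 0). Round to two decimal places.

Paasche price index uses current-period quantities as weights.
ΣP(Period 1)·Q(Period 1) = 1.79×269 + 6.21×76 + 8.39×95 = 481.51 + 471.96 + 797.05 = 1750.52
ΣP(Period 0)·Q(Period 1) = 1.37×269 + 4.31×76 + 6.15×95 = 368.53 + 327.56 + 584.25 = 1280.34
Index = 1750.52 / 1280.34 × 100 = 136.7231

136.72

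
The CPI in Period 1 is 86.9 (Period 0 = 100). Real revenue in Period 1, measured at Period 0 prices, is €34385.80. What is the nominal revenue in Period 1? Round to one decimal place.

Nominal = Real × (Index/100) = 34385.80 × (86.9/100)
        = 34385.80 × 0.869 = 29881.2602

29881.3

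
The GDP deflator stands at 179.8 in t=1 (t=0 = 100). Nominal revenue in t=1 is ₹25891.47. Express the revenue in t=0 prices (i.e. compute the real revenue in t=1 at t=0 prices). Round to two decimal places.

14400.15

Real = Nominal ÷ (Index/100) = 25891.47 ÷ (179.8/100)
     = 25891.47 ÷ 1.798 = 14400.1502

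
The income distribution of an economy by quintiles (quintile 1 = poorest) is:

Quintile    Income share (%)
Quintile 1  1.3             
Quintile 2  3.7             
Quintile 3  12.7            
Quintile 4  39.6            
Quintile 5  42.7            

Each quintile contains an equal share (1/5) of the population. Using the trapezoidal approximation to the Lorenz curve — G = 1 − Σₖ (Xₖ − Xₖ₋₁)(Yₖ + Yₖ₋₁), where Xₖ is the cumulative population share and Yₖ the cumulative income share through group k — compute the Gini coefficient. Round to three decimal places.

Cumulative income shares Yₖ: 0.0130, 0.0500, 0.1770, 0.5730, 1.0000
Σ (Xₖ−Xₖ₋₁)(Yₖ+Yₖ₋₁) = (1/5)(0.0130+0.0000) + (1/5)(0.0500+0.0130) + (1/5)(0.1770+0.0500) + (1/5)(0.5730+0.1770) + (1/5)(1.0000+0.5730)
  = 0.0026 + 0.0126 + 0.0454 + 0.1500 + 0.3146 = 0.5252
G = 1 − 0.5252 = 0.4748

0.475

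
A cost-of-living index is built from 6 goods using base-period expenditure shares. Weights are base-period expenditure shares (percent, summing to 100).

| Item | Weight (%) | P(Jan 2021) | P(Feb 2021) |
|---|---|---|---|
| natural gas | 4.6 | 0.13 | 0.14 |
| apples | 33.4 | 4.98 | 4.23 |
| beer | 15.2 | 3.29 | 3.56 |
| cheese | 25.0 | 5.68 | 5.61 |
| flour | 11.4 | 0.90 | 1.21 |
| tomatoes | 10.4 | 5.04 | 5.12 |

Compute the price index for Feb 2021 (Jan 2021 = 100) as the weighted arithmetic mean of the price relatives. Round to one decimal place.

natural gas: 4.6 × (0.14/0.13) = 4.6 × 1.076923 = 4.9538
apples: 33.4 × (4.23/4.98) = 33.4 × 0.849398 = 28.3699
beer: 15.2 × (3.56/3.29) = 15.2 × 1.082067 = 16.4474
cheese: 25.0 × (5.61/5.68) = 25.0 × 0.987676 = 24.6919
flour: 11.4 × (1.21/0.90) = 11.4 × 1.344444 = 15.3267
tomatoes: 10.4 × (5.12/5.04) = 10.4 × 1.015873 = 10.5651
Index = Σ wᵢ·(p₁ᵢ/p₀ᵢ) = 4.9538 + 28.3699 + 16.4474 + 24.6919 + 15.3267 + 10.5651 = 100.3548

100.4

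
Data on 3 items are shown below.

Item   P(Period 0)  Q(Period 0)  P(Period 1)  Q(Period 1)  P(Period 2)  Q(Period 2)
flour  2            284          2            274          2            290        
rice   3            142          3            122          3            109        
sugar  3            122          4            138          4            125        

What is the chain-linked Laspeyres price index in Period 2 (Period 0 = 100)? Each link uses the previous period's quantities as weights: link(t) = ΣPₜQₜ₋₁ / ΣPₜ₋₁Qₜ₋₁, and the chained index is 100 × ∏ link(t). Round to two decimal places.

Link Period 0→Period 1:
ΣP(Period 1)Q(Period 0) = 2×284 + 3×142 + 4×122 = 568 + 426 + 488 = 1482
ΣP(Period 0)Q(Period 0) = 2×284 + 3×142 + 3×122 = 568 + 426 + 366 = 1360
link = 1482/1360 = 1.089706
Link Period 1→Period 2:
ΣP(Period 2)Q(Period 1) = 2×274 + 3×122 + 4×138 = 548 + 366 + 552 = 1466
ΣP(Period 1)Q(Period 1) = 2×274 + 3×122 + 4×138 = 548 + 366 + 552 = 1466
link = 1466/1466 = 1.000000
Chained index = 100 × 1.089706 × 1.000000 = 108.9706

108.97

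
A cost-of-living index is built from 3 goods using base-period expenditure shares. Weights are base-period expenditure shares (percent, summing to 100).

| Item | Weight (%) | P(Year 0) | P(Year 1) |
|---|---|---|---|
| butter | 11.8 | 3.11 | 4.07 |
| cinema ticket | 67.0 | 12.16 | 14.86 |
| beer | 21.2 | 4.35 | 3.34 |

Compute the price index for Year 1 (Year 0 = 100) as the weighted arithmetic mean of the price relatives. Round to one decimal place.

butter: 11.8 × (4.07/3.11) = 11.8 × 1.308682 = 15.4424
cinema ticket: 67.0 × (14.86/12.16) = 67.0 × 1.222039 = 81.8766
beer: 21.2 × (3.34/4.35) = 21.2 × 0.767816 = 16.2777
Index = Σ wᵢ·(p₁ᵢ/p₀ᵢ) = 15.4424 + 81.8766 + 16.2777 = 113.5968

113.6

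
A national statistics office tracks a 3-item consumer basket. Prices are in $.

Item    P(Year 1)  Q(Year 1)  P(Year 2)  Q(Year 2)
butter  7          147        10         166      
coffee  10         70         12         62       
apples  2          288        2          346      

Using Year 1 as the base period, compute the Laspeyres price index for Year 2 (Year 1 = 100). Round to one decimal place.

Laspeyres price index uses base-period quantities as weights.
ΣP(Year 2)·Q(Year 1) = 10×147 + 12×70 + 2×288 = 1470 + 840 + 576 = 2886
ΣP(Year 1)·Q(Year 1) = 7×147 + 10×70 + 2×288 = 1029 + 700 + 576 = 2305
Index = 2886 / 2305 × 100 = 125.2061

125.2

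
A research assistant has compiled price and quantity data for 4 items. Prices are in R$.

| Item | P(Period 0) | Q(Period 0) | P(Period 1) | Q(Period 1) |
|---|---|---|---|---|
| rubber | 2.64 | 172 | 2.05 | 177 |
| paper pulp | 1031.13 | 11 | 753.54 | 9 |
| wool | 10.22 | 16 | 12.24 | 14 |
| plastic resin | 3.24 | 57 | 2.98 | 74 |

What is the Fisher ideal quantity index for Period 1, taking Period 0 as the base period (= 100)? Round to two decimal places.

83.54

Laspeyres component (base-period weights):
ΣP(Period 0)Q(Period 1) = 2.64×177 + 1031.13×9 + 10.22×14 + 3.24×74 = 467.28 + 9280.17 + 143.08 + 239.76 = 10130.29
ΣP(Period 0)Q(Period 0) = 2.64×172 + 1031.13×11 + 10.22×16 + 3.24×57 = 454.08 + 11342.43 + 163.52 + 184.68 = 12144.71
L = 10130.29 / 12144.71 × 100 = 83.4132
Paasche component (current-period weights):
ΣP(Period 1)Q(Period 1) = 2.05×177 + 753.54×9 + 12.24×14 + 2.98×74 = 362.85 + 6781.86 + 171.36 + 220.52 = 7536.59
ΣP(Period 1)Q(Period 0) = 2.05×172 + 753.54×11 + 12.24×16 + 2.98×57 = 352.6 + 8288.94 + 195.84 + 169.86 = 9007.24
P = 7536.59 / 9007.24 × 100 = 83.6726
Fisher = √(L × P) = √(83.4132 × 83.6726) = 83.5428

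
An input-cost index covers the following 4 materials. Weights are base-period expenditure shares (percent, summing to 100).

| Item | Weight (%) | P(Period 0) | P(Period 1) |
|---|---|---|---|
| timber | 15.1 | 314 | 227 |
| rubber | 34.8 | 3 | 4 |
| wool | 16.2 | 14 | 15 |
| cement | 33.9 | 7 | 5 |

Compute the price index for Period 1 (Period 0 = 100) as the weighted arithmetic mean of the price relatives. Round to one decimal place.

98.9

timber: 15.1 × (227/314) = 15.1 × 0.722930 = 10.9162
rubber: 34.8 × (4/3) = 34.8 × 1.333333 = 46.4000
wool: 16.2 × (15/14) = 16.2 × 1.071429 = 17.3571
cement: 33.9 × (5/7) = 33.9 × 0.714286 = 24.2143
Index = Σ wᵢ·(p₁ᵢ/p₀ᵢ) = 10.9162 + 46.4000 + 17.3571 + 24.2143 = 98.8877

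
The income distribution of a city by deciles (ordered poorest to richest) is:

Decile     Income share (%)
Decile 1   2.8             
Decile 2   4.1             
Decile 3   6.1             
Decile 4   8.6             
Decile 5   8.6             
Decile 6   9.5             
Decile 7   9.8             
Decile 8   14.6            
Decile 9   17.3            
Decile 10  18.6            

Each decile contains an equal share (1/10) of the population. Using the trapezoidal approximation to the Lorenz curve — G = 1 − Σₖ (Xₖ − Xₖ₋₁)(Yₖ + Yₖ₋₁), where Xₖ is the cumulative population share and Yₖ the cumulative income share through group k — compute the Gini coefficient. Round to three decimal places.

0.282

Cumulative income shares Yₖ: 0.0280, 0.0690, 0.1300, 0.2160, 0.3020, 0.3970, 0.4950, 0.6410, 0.8140, 1.0000
Σ (Xₖ−Xₖ₋₁)(Yₖ+Yₖ₋₁) = (1/10)(0.0280+0.0000) + (1/10)(0.0690+0.0280) + (1/10)(0.1300+0.0690) + (1/10)(0.2160+0.1300) + (1/10)(0.3020+0.2160) + (1/10)(0.3970+0.3020) + (1/10)(0.4950+0.3970) + (1/10)(0.6410+0.4950) + (1/10)(0.8140+0.6410) + (1/10)(1.0000+0.8140)
  = 0.0028 + 0.0097 + 0.0199 + 0.0346 + 0.0518 + 0.0699 + 0.0892 + 0.1136 + 0.1455 + 0.1814 = 0.7184
G = 1 − 0.7184 = 0.2816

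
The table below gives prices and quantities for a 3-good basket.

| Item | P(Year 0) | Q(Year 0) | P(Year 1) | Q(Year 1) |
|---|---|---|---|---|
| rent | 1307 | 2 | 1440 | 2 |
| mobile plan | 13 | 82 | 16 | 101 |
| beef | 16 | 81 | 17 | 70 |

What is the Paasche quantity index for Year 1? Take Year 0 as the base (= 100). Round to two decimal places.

Paasche quantity index uses current-period prices as weights.
ΣP(Year 1)·Q(Year 1) = 1440×2 + 16×101 + 17×70 = 2880 + 1616 + 1190 = 5686
ΣP(Year 1)·Q(Year 0) = 1440×2 + 16×82 + 17×81 = 2880 + 1312 + 1377 = 5569
Index = 5686 / 5569 × 100 = 102.1009

102.10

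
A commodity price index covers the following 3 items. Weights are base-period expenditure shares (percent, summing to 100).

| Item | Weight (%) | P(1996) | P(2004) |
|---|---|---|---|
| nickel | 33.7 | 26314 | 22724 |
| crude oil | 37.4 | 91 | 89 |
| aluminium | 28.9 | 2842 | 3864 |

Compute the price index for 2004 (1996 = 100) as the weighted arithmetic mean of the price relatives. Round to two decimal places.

104.97

nickel: 33.7 × (22724/26314) = 33.7 × 0.863571 = 29.1023
crude oil: 37.4 × (89/91) = 37.4 × 0.978022 = 36.5780
aluminium: 28.9 × (3864/2842) = 28.9 × 1.359606 = 39.2926
Index = Σ wᵢ·(p₁ᵢ/p₀ᵢ) = 29.1023 + 36.5780 + 39.2926 = 104.9730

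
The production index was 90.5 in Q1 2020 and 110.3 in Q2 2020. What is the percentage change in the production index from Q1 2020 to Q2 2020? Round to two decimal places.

21.88%

Change = (110.3 − 90.5) / 90.5 × 100
       = 19.8 / 90.5 × 100 = 21.8785%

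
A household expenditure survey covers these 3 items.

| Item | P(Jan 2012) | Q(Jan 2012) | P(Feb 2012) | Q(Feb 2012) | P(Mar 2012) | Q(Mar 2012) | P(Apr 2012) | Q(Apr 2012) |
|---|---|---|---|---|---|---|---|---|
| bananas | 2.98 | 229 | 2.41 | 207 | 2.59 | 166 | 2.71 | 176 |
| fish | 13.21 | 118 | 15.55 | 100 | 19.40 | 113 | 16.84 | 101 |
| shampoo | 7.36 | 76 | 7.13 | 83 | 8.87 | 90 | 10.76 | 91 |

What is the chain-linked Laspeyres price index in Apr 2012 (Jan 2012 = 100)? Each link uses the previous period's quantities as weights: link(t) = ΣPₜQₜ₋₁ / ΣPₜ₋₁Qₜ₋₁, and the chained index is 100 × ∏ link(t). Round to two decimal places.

Link Jan 2012→Feb 2012:
ΣP(Feb 2012)Q(Jan 2012) = 2.41×229 + 15.55×118 + 7.13×76 = 551.89 + 1834.9 + 541.88 = 2928.67
ΣP(Jan 2012)Q(Jan 2012) = 2.98×229 + 13.21×118 + 7.36×76 = 682.42 + 1558.78 + 559.36 = 2800.56
link = 2928.67/2800.56 = 1.045744
Link Feb 2012→Mar 2012:
ΣP(Mar 2012)Q(Feb 2012) = 2.59×207 + 19.40×100 + 8.87×83 = 536.13 + 1940 + 736.21 = 3212.34
ΣP(Feb 2012)Q(Feb 2012) = 2.41×207 + 15.55×100 + 7.13×83 = 498.87 + 1555 + 591.79 = 2645.66
link = 3212.34/2645.66 = 1.214192
Link Mar 2012→Apr 2012:
ΣP(Apr 2012)Q(Mar 2012) = 2.71×166 + 16.84×113 + 10.76×90 = 449.86 + 1902.92 + 968.4 = 3321.18
ΣP(Mar 2012)Q(Mar 2012) = 2.59×166 + 19.40×113 + 8.87×90 = 429.94 + 2192.2 + 798.3 = 3420.44
link = 3321.18/3420.44 = 0.970980
Chained index = 100 × 1.045744 × 1.214192 × 0.970980 = 123.2888

123.29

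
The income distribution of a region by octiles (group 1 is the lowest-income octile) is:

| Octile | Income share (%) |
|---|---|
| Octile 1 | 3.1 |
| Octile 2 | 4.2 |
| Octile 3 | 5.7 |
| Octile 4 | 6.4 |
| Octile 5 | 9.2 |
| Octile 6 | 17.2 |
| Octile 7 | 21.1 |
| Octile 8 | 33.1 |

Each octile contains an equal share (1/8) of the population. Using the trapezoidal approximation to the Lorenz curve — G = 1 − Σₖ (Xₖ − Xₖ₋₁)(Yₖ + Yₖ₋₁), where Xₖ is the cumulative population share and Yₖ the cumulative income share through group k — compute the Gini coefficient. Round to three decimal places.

0.415

Cumulative income shares Yₖ: 0.0310, 0.0730, 0.1300, 0.1940, 0.2860, 0.4580, 0.6690, 1.0000
Σ (Xₖ−Xₖ₋₁)(Yₖ+Yₖ₋₁) = (1/8)(0.0310+0.0000) + (1/8)(0.0730+0.0310) + (1/8)(0.1300+0.0730) + (1/8)(0.1940+0.1300) + (1/8)(0.2860+0.1940) + (1/8)(0.4580+0.2860) + (1/8)(0.6690+0.4580) + (1/8)(1.0000+0.6690)
  = 0.0039 + 0.0130 + 0.0254 + 0.0405 + 0.0600 + 0.0930 + 0.1409 + 0.2086 = 0.5853
G = 1 − 0.5853 = 0.4147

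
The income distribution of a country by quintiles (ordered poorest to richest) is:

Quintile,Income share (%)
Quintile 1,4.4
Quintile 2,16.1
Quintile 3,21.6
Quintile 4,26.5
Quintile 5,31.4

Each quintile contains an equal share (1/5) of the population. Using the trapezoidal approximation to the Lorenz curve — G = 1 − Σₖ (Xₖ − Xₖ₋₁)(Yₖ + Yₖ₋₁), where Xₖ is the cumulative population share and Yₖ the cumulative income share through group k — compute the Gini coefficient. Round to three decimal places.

0.258

Cumulative income shares Yₖ: 0.0440, 0.2050, 0.4210, 0.6860, 1.0000
Σ (Xₖ−Xₖ₋₁)(Yₖ+Yₖ₋₁) = (1/5)(0.0440+0.0000) + (1/5)(0.2050+0.0440) + (1/5)(0.4210+0.2050) + (1/5)(0.6860+0.4210) + (1/5)(1.0000+0.6860)
  = 0.0088 + 0.0498 + 0.1252 + 0.2214 + 0.3372 = 0.7424
G = 1 − 0.7424 = 0.2576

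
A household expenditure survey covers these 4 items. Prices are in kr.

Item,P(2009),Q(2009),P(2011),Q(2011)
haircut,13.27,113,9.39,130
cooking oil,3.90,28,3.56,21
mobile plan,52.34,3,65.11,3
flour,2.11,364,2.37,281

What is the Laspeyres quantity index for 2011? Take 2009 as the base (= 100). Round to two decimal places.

100.91

Laspeyres quantity index uses base-period prices as weights.
ΣP(2009)·Q(2011) = 13.27×130 + 3.90×21 + 52.34×3 + 2.11×281 = 1725.1 + 81.9 + 157.02 + 592.91 = 2556.93
ΣP(2009)·Q(2009) = 13.27×113 + 3.90×28 + 52.34×3 + 2.11×364 = 1499.51 + 109.2 + 157.02 + 768.04 = 2533.77
Index = 2556.93 / 2533.77 × 100 = 100.9141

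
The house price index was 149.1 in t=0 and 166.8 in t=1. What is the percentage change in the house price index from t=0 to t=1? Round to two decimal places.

11.87%

Change = (166.8 − 149.1) / 149.1 × 100
       = 17.7 / 149.1 × 100 = 11.8712%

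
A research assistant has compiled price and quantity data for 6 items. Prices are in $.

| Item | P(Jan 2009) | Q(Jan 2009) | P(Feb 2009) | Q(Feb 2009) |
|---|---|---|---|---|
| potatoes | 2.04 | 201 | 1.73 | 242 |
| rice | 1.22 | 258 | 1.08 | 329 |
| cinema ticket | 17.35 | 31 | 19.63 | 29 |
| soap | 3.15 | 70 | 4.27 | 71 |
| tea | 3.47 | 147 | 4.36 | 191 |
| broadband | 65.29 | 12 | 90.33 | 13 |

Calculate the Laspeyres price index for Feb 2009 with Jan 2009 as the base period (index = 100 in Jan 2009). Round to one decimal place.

Laspeyres price index uses base-period quantities as weights.
ΣP(Feb 2009)·Q(Jan 2009) = 1.73×201 + 1.08×258 + 19.63×31 + 4.27×70 + 4.36×147 + 90.33×12 = 347.73 + 278.64 + 608.53 + 298.9 + 640.92 + 1083.96 = 3258.68
ΣP(Jan 2009)·Q(Jan 2009) = 2.04×201 + 1.22×258 + 17.35×31 + 3.15×70 + 3.47×147 + 65.29×12 = 410.04 + 314.76 + 537.85 + 220.5 + 510.09 + 783.48 = 2776.72
Index = 3258.68 / 2776.72 × 100 = 117.3572

117.4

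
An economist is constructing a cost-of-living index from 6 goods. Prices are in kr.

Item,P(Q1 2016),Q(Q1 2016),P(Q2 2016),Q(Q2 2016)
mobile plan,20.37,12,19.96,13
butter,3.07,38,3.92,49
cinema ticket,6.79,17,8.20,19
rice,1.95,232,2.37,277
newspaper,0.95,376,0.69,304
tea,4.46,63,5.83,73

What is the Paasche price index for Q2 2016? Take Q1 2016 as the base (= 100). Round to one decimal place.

111.8

Paasche price index uses current-period quantities as weights.
ΣP(Q2 2016)·Q(Q2 2016) = 19.96×13 + 3.92×49 + 8.20×19 + 2.37×277 + 0.69×304 + 5.83×73 = 259.48 + 192.08 + 155.8 + 656.49 + 209.76 + 425.59 = 1899.2
ΣP(Q1 2016)·Q(Q2 2016) = 20.37×13 + 3.07×49 + 6.79×19 + 1.95×277 + 0.95×304 + 4.46×73 = 264.81 + 150.43 + 129.01 + 540.15 + 288.8 + 325.58 = 1698.78
Index = 1899.2 / 1698.78 × 100 = 111.7979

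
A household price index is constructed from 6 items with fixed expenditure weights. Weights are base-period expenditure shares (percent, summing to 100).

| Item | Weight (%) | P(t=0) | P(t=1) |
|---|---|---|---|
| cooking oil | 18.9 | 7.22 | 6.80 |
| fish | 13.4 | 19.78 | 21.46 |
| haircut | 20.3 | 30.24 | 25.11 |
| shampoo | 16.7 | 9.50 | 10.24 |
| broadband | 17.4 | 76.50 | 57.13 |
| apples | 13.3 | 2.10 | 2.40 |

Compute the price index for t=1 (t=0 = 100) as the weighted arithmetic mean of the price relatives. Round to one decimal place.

cooking oil: 18.9 × (6.80/7.22) = 18.9 × 0.941828 = 17.8006
fish: 13.4 × (21.46/19.78) = 13.4 × 1.084934 = 14.5381
haircut: 20.3 × (25.11/30.24) = 20.3 × 0.830357 = 16.8563
shampoo: 16.7 × (10.24/9.50) = 16.7 × 1.077895 = 18.0008
broadband: 17.4 × (57.13/76.50) = 17.4 × 0.746797 = 12.9943
apples: 13.3 × (2.40/2.10) = 13.3 × 1.142857 = 15.2000
Index = Σ wᵢ·(p₁ᵢ/p₀ᵢ) = 17.8006 + 14.5381 + 16.8563 + 18.0008 + 12.9943 + 15.2000 = 95.3900

95.4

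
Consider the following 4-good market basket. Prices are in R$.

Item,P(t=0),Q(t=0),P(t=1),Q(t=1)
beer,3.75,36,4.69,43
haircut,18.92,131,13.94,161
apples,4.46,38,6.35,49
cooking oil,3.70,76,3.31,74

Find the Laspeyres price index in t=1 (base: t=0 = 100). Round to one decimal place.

81.2

Laspeyres price index uses base-period quantities as weights.
ΣP(t=1)·Q(t=0) = 4.69×36 + 13.94×131 + 6.35×38 + 3.31×76 = 168.84 + 1826.14 + 241.3 + 251.56 = 2487.84
ΣP(t=0)·Q(t=0) = 3.75×36 + 18.92×131 + 4.46×38 + 3.70×76 = 135 + 2478.52 + 169.48 + 281.2 = 3064.2
Index = 2487.84 / 3064.2 × 100 = 81.1905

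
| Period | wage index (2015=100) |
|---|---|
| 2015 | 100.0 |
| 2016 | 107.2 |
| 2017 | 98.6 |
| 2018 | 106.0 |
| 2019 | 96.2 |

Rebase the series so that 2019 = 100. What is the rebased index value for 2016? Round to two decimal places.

111.43

Rebased(2016) = 107.2 / 96.2 × 100 = 111.4345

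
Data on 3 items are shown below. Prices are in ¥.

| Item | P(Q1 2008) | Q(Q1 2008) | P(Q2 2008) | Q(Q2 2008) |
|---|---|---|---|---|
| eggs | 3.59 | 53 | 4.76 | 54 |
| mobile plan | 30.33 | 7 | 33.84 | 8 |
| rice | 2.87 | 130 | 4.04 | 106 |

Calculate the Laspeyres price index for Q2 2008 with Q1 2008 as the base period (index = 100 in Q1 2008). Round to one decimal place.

Laspeyres price index uses base-period quantities as weights.
ΣP(Q2 2008)·Q(Q1 2008) = 4.76×53 + 33.84×7 + 4.04×130 = 252.28 + 236.88 + 525.2 = 1014.36
ΣP(Q1 2008)·Q(Q1 2008) = 3.59×53 + 30.33×7 + 2.87×130 = 190.27 + 212.31 + 373.1 = 775.68
Index = 1014.36 / 775.68 × 100 = 130.7704

130.8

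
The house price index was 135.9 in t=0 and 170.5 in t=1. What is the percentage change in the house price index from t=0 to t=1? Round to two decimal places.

Change = (170.5 − 135.9) / 135.9 × 100
       = 34.6 / 135.9 × 100 = 25.4599%

25.46%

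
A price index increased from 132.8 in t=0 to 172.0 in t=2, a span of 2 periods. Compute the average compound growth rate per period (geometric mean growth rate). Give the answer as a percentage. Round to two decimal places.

Growth factor = (172.0/132.8)^(1/2) = (1.295181)^(1/2) = 1.138060
Growth rate = 1.138060 − 1 = 0.138060 = 13.8060%

13.81%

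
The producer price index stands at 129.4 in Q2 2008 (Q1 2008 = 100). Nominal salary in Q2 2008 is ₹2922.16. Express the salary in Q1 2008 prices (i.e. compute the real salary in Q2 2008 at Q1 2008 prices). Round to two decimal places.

2258.24

Real = Nominal ÷ (Index/100) = 2922.16 ÷ (129.4/100)
     = 2922.16 ÷ 1.294 = 2258.2380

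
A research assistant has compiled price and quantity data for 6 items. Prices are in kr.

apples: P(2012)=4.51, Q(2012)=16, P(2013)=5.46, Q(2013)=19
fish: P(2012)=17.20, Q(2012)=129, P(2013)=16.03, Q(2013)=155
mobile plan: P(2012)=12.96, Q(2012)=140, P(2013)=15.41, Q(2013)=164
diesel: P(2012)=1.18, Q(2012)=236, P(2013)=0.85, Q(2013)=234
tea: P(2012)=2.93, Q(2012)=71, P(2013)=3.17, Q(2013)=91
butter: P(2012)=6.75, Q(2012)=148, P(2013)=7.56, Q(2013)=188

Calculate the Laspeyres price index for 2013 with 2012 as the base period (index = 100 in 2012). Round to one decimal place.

Laspeyres price index uses base-period quantities as weights.
ΣP(2013)·Q(2012) = 5.46×16 + 16.03×129 + 15.41×140 + 0.85×236 + 3.17×71 + 7.56×148 = 87.36 + 2067.87 + 2157.4 + 200.6 + 225.07 + 1118.88 = 5857.18
ΣP(2012)·Q(2012) = 4.51×16 + 17.20×129 + 12.96×140 + 1.18×236 + 2.93×71 + 6.75×148 = 72.16 + 2218.8 + 1814.4 + 278.48 + 208.03 + 999 = 5590.87
Index = 5857.18 / 5590.87 × 100 = 104.7633

104.8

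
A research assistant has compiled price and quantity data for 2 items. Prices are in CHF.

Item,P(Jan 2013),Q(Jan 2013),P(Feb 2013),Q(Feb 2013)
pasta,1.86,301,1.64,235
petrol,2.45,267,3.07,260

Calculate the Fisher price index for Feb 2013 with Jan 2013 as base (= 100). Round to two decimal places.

109.18

Laspeyres component (base-period weights):
ΣP(Feb 2013)Q(Jan 2013) = 1.64×301 + 3.07×267 = 493.64 + 819.69 = 1313.33
ΣP(Jan 2013)Q(Jan 2013) = 1.86×301 + 2.45×267 = 559.86 + 654.15 = 1214.01
L = 1313.33 / 1214.01 × 100 = 108.1812
Paasche component (current-period weights):
ΣP(Feb 2013)Q(Feb 2013) = 1.64×235 + 3.07×260 = 385.4 + 798.2 = 1183.6
ΣP(Jan 2013)Q(Feb 2013) = 1.86×235 + 2.45×260 = 437.1 + 637 = 1074.1
P = 1183.6 / 1074.1 × 100 = 110.1946
Fisher = √(L × P) = √(108.1812 × 110.1946) = 109.1832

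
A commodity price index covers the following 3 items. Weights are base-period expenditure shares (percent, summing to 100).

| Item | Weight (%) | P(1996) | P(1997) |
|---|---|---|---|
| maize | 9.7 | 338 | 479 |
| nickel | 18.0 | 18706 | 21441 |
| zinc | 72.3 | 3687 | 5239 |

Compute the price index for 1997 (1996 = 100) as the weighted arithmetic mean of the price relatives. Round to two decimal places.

137.11

maize: 9.7 × (479/338) = 9.7 × 1.417160 = 13.7464
nickel: 18.0 × (21441/18706) = 18.0 × 1.146210 = 20.6318
zinc: 72.3 × (5239/3687) = 72.3 × 1.420938 = 102.7338
Index = Σ wᵢ·(p₁ᵢ/p₀ᵢ) = 13.7464 + 20.6318 + 102.7338 = 137.1121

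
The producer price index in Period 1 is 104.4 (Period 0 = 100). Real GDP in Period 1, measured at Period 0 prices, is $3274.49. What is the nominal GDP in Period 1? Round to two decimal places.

3418.57

Nominal = Real × (Index/100) = 3274.49 × (104.4/100)
        = 3274.49 × 1.044 = 3418.5676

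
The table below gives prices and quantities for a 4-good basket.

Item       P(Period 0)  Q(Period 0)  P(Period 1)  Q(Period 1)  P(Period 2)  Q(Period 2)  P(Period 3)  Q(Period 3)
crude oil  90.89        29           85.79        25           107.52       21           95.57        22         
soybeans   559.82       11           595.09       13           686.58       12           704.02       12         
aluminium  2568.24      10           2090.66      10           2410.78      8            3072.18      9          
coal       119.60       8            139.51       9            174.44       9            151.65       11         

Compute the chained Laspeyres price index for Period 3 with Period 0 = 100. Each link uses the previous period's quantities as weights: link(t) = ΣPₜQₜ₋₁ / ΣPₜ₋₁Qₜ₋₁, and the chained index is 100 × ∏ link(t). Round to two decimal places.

118.42

Link Period 0→Period 1:
ΣP(Period 1)Q(Period 0) = 85.79×29 + 595.09×11 + 2090.66×10 + 139.51×8 = 2487.91 + 6545.99 + 20906.6 + 1116.08 = 31056.58
ΣP(Period 0)Q(Period 0) = 90.89×29 + 559.82×11 + 2568.24×10 + 119.60×8 = 2635.81 + 6158.02 + 25682.4 + 956.8 = 35433.03
link = 31056.58/35433.03 = 0.876487
Link Period 1→Period 2:
ΣP(Period 2)Q(Period 1) = 107.52×25 + 686.58×13 + 2410.78×10 + 174.44×9 = 2688 + 8925.54 + 24107.8 + 1569.96 = 37291.3
ΣP(Period 1)Q(Period 1) = 85.79×25 + 595.09×13 + 2090.66×10 + 139.51×9 = 2144.75 + 7736.17 + 20906.6 + 1255.59 = 32043.11
link = 37291.3/32043.11 = 1.163785
Link Period 2→Period 3:
ΣP(Period 3)Q(Period 2) = 95.57×21 + 704.02×12 + 3072.18×8 + 151.65×9 = 2006.97 + 8448.24 + 24577.44 + 1364.85 = 36397.5
ΣP(Period 2)Q(Period 2) = 107.52×21 + 686.58×12 + 2410.78×8 + 174.44×9 = 2257.92 + 8238.96 + 19286.24 + 1569.96 = 31353.08
link = 36397.5/31353.08 = 1.160891
Chained index = 100 × 0.876487 × 1.163785 × 1.160891 = 118.4158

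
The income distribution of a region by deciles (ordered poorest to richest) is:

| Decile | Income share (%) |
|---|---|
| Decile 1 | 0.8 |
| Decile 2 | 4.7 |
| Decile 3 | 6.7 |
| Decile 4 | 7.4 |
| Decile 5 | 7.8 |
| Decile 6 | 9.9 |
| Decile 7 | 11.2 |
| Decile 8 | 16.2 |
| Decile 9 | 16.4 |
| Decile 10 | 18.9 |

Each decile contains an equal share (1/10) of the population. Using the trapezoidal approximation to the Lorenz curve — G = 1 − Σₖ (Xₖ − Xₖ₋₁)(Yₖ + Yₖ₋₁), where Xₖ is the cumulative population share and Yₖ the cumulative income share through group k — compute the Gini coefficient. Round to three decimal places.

0.306

Cumulative income shares Yₖ: 0.0080, 0.0550, 0.1220, 0.1960, 0.2740, 0.3730, 0.4850, 0.6470, 0.8110, 1.0000
Σ (Xₖ−Xₖ₋₁)(Yₖ+Yₖ₋₁) = (1/10)(0.0080+0.0000) + (1/10)(0.0550+0.0080) + (1/10)(0.1220+0.0550) + (1/10)(0.1960+0.1220) + (1/10)(0.2740+0.1960) + (1/10)(0.3730+0.2740) + (1/10)(0.4850+0.3730) + (1/10)(0.6470+0.4850) + (1/10)(0.8110+0.6470) + (1/10)(1.0000+0.8110)
  = 0.0008 + 0.0063 + 0.0177 + 0.0318 + 0.0470 + 0.0647 + 0.0858 + 0.1132 + 0.1458 + 0.1811 = 0.6942
G = 1 − 0.6942 = 0.3058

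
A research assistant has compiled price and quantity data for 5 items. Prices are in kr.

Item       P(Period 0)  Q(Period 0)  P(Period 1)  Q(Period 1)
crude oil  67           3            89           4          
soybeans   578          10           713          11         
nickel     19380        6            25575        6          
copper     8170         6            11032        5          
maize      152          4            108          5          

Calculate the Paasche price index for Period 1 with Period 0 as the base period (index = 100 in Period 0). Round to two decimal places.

132.11

Paasche price index uses current-period quantities as weights.
ΣP(Period 1)·Q(Period 1) = 89×4 + 713×11 + 25575×6 + 11032×5 + 108×5 = 356 + 7843 + 153450 + 55160 + 540 = 217349
ΣP(Period 0)·Q(Period 1) = 67×4 + 578×11 + 19380×6 + 8170×5 + 152×5 = 268 + 6358 + 116280 + 40850 + 760 = 164516
Index = 217349 / 164516 × 100 = 132.1142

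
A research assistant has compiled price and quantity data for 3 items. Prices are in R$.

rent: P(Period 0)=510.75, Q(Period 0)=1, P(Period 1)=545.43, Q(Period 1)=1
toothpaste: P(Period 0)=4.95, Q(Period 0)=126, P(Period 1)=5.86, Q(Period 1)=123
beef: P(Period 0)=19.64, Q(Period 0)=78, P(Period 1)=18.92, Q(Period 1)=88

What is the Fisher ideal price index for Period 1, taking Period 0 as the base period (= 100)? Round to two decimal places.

103.21

Laspeyres component (base-period weights):
ΣP(Period 1)Q(Period 0) = 545.43×1 + 5.86×126 + 18.92×78 = 545.43 + 738.36 + 1475.76 = 2759.55
ΣP(Period 0)Q(Period 0) = 510.75×1 + 4.95×126 + 19.64×78 = 510.75 + 623.7 + 1531.92 = 2666.37
L = 2759.55 / 2666.37 × 100 = 103.4946
Paasche component (current-period weights):
ΣP(Period 1)Q(Period 1) = 545.43×1 + 5.86×123 + 18.92×88 = 545.43 + 720.78 + 1664.96 = 2931.17
ΣP(Period 0)Q(Period 1) = 510.75×1 + 4.95×123 + 19.64×88 = 510.75 + 608.85 + 1728.32 = 2847.92
P = 2931.17 / 2847.92 × 100 = 102.9232
Fisher = √(L × P) = √(103.4946 × 102.9232) = 103.2085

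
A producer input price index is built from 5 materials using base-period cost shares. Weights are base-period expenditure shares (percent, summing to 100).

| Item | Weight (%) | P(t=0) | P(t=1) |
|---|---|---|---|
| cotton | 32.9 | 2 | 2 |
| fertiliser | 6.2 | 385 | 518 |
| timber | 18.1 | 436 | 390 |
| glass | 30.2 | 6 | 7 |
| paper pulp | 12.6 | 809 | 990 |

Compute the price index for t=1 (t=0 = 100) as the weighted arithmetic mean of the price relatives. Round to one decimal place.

cotton: 32.9 × (2/2) = 32.9 × 1.000000 = 32.9000
fertiliser: 6.2 × (518/385) = 6.2 × 1.345455 = 8.3418
timber: 18.1 × (390/436) = 18.1 × 0.894495 = 16.1904
glass: 30.2 × (7/6) = 30.2 × 1.166667 = 35.2333
paper pulp: 12.6 × (990/809) = 12.6 × 1.223733 = 15.4190
Index = Σ wᵢ·(p₁ᵢ/p₀ᵢ) = 32.9000 + 8.3418 + 16.1904 + 35.2333 + 15.4190 = 108.0846

108.1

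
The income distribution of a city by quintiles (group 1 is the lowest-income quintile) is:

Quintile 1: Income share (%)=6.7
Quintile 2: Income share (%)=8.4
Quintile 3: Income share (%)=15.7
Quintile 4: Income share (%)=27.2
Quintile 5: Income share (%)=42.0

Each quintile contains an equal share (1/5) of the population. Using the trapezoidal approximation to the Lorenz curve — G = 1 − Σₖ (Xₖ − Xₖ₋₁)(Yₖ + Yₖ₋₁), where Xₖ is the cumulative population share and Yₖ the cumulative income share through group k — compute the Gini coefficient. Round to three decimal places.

Cumulative income shares Yₖ: 0.0670, 0.1510, 0.3080, 0.5800, 1.0000
Σ (Xₖ−Xₖ₋₁)(Yₖ+Yₖ₋₁) = (1/5)(0.0670+0.0000) + (1/5)(0.1510+0.0670) + (1/5)(0.3080+0.1510) + (1/5)(0.5800+0.3080) + (1/5)(1.0000+0.5800)
  = 0.0134 + 0.0436 + 0.0918 + 0.1776 + 0.3160 = 0.6424
G = 1 − 0.6424 = 0.3576

0.358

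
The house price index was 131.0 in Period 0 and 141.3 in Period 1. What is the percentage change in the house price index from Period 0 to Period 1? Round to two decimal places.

7.86%

Change = (141.3 − 131.0) / 131.0 × 100
       = 10.3 / 131.0 × 100 = 7.8626%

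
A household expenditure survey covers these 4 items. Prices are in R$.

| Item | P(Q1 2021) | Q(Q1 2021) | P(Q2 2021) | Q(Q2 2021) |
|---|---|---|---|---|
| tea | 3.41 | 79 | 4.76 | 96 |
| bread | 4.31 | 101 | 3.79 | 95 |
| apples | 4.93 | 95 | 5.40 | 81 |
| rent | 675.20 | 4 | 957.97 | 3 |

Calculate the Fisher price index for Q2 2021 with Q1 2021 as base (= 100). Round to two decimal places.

Laspeyres component (base-period weights):
ΣP(Q2 2021)Q(Q1 2021) = 4.76×79 + 3.79×101 + 5.40×95 + 957.97×4 = 376.04 + 382.79 + 513 + 3831.88 = 5103.71
ΣP(Q1 2021)Q(Q1 2021) = 3.41×79 + 4.31×101 + 4.93×95 + 675.20×4 = 269.39 + 435.31 + 468.35 + 2700.8 = 3873.85
L = 5103.71 / 3873.85 × 100 = 131.7477
Paasche component (current-period weights):
ΣP(Q2 2021)Q(Q2 2021) = 4.76×96 + 3.79×95 + 5.40×81 + 957.97×3 = 456.96 + 360.05 + 437.4 + 2873.91 = 4128.32
ΣP(Q1 2021)Q(Q2 2021) = 3.41×96 + 4.31×95 + 4.93×81 + 675.20×3 = 327.36 + 409.45 + 399.33 + 2025.6 = 3161.74
P = 4128.32 / 3161.74 × 100 = 130.5711
Fisher = √(L × P) = √(131.7477 × 130.5711) = 131.1581

131.16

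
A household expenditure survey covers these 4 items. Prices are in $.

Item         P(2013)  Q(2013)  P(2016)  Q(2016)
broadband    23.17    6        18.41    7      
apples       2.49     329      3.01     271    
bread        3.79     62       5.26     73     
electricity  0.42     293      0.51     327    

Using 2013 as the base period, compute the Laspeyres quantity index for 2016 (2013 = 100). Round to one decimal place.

Laspeyres quantity index uses base-period prices as weights.
ΣP(2013)·Q(2016) = 23.17×7 + 2.49×271 + 3.79×73 + 0.42×327 = 162.19 + 674.79 + 276.67 + 137.34 = 1250.99
ΣP(2013)·Q(2013) = 23.17×6 + 2.49×329 + 3.79×62 + 0.42×293 = 139.02 + 819.21 + 234.98 + 123.06 = 1316.27
Index = 1250.99 / 1316.27 × 100 = 95.0405

95.0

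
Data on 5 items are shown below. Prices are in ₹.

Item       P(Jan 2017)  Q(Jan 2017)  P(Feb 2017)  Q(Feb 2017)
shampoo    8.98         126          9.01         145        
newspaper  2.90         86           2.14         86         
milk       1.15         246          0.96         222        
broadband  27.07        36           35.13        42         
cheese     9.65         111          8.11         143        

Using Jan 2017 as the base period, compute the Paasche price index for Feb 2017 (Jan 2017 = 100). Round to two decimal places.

100.35

Paasche price index uses current-period quantities as weights.
ΣP(Feb 2017)·Q(Feb 2017) = 9.01×145 + 2.14×86 + 0.96×222 + 35.13×42 + 8.11×143 = 1306.45 + 184.04 + 213.12 + 1475.46 + 1159.73 = 4338.8
ΣP(Jan 2017)·Q(Feb 2017) = 8.98×145 + 2.90×86 + 1.15×222 + 27.07×42 + 9.65×143 = 1302.1 + 249.4 + 255.3 + 1136.94 + 1379.95 = 4323.69
Index = 4338.8 / 4323.69 × 100 = 100.3495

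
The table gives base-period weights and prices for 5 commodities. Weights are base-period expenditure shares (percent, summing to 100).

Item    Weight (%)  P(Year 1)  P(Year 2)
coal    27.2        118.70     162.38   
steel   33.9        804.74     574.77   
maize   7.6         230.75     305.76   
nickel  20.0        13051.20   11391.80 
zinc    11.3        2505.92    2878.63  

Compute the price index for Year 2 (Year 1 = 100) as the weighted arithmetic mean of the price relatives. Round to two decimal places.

101.93

coal: 27.2 × (162.38/118.70) = 27.2 × 1.367987 = 37.2092
steel: 33.9 × (574.77/804.74) = 33.9 × 0.714231 = 24.2124
maize: 7.6 × (305.76/230.75) = 7.6 × 1.325070 = 10.0705
nickel: 20.0 × (11391.80/13051.20) = 20.0 × 0.872855 = 17.4571
zinc: 11.3 × (2878.63/2505.92) = 11.3 × 1.148732 = 12.9807
Index = Σ wᵢ·(p₁ᵢ/p₀ᵢ) = 37.2092 + 24.2124 + 10.0705 + 17.4571 + 12.9807 = 101.9300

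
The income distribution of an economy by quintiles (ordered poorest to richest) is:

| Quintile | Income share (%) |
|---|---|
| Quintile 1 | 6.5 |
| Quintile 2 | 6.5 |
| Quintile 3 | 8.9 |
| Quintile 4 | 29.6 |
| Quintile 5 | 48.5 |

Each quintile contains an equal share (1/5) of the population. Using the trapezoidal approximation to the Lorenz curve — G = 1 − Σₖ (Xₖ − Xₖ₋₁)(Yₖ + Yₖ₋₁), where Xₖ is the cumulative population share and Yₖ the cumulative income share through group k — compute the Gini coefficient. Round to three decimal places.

Cumulative income shares Yₖ: 0.0650, 0.1300, 0.2190, 0.5150, 1.0000
Σ (Xₖ−Xₖ₋₁)(Yₖ+Yₖ₋₁) = (1/5)(0.0650+0.0000) + (1/5)(0.1300+0.0650) + (1/5)(0.2190+0.1300) + (1/5)(0.5150+0.2190) + (1/5)(1.0000+0.5150)
  = 0.0130 + 0.0390 + 0.0698 + 0.1468 + 0.3030 = 0.5716
G = 1 − 0.5716 = 0.4284

0.428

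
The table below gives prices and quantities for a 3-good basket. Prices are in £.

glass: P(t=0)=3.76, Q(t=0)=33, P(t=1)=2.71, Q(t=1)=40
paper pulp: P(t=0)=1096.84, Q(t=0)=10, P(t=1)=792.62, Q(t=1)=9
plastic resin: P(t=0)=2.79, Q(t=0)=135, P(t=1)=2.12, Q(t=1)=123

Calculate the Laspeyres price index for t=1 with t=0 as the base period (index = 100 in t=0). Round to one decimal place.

72.4

Laspeyres price index uses base-period quantities as weights.
ΣP(t=1)·Q(t=0) = 2.71×33 + 792.62×10 + 2.12×135 = 89.43 + 7926.2 + 286.2 = 8301.83
ΣP(t=0)·Q(t=0) = 3.76×33 + 1096.84×10 + 2.79×135 = 124.08 + 10968.4 + 376.65 = 11469.13
Index = 8301.83 / 11469.13 × 100 = 72.3841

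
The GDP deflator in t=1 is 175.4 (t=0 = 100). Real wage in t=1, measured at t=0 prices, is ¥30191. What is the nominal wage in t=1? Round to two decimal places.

52955.01

Nominal = Real × (Index/100) = 30191 × (175.4/100)
        = 30191 × 1.754 = 52955.0140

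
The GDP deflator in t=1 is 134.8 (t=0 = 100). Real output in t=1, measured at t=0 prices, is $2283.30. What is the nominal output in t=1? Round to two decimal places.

3077.89

Nominal = Real × (Index/100) = 2283.30 × (134.8/100)
        = 2283.30 × 1.348 = 3077.8884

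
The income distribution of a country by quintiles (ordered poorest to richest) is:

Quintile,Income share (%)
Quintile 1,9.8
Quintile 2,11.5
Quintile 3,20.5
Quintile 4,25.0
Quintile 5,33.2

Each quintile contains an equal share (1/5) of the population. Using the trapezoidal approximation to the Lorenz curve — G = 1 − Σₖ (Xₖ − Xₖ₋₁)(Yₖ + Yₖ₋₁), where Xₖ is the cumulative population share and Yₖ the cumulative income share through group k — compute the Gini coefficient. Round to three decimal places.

Cumulative income shares Yₖ: 0.0980, 0.2130, 0.4180, 0.6680, 1.0000
Σ (Xₖ−Xₖ₋₁)(Yₖ+Yₖ₋₁) = (1/5)(0.0980+0.0000) + (1/5)(0.2130+0.0980) + (1/5)(0.4180+0.2130) + (1/5)(0.6680+0.4180) + (1/5)(1.0000+0.6680)
  = 0.0196 + 0.0622 + 0.1262 + 0.2172 + 0.3336 = 0.7588
G = 1 − 0.7588 = 0.2412

0.241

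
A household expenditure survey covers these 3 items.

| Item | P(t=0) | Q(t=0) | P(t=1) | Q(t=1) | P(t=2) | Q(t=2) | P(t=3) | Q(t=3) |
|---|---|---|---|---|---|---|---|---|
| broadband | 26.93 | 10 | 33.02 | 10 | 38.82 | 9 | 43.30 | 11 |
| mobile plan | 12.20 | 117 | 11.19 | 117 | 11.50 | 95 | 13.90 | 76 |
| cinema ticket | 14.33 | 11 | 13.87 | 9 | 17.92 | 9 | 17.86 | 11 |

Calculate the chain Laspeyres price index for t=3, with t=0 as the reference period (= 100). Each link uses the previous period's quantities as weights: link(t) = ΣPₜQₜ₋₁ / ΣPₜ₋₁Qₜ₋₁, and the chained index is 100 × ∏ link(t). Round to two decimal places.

121.14

Link t=0→t=1:
ΣP(t=1)Q(t=0) = 33.02×10 + 11.19×117 + 13.87×11 = 330.2 + 1309.23 + 152.57 = 1792
ΣP(t=0)Q(t=0) = 26.93×10 + 12.20×117 + 14.33×11 = 269.3 + 1427.4 + 157.63 = 1854.33
link = 1792/1854.33 = 0.966387
Link t=1→t=2:
ΣP(t=2)Q(t=1) = 38.82×10 + 11.50×117 + 17.92×9 = 388.2 + 1345.5 + 161.28 = 1894.98
ΣP(t=1)Q(t=1) = 33.02×10 + 11.19×117 + 13.87×9 = 330.2 + 1309.23 + 124.83 = 1764.26
link = 1894.98/1764.26 = 1.074093
Link t=2→t=3:
ΣP(t=3)Q(t=2) = 43.30×9 + 13.90×95 + 17.86×9 = 389.7 + 1320.5 + 160.74 = 1870.94
ΣP(t=2)Q(t=2) = 38.82×9 + 11.50×95 + 17.92×9 = 349.38 + 1092.5 + 161.28 = 1603.16
link = 1870.94/1603.16 = 1.167033
Chained index = 100 × 0.966387 × 1.074093 × 1.167033 = 121.1368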